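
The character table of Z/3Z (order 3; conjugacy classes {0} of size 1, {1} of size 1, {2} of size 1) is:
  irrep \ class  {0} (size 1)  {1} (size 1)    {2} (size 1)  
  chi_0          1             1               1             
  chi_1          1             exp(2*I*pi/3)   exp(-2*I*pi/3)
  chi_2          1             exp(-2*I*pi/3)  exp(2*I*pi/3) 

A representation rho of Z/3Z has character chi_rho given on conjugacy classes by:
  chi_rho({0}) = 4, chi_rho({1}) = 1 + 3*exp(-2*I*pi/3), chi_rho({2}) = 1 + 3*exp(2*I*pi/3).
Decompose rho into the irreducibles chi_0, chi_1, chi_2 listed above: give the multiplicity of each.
Multiplicities: chi_0: 1, chi_1: 0, chi_2: 3.

Why: Use <chi_rho, chi> = (1/|G|) sum_C |C| * chi_rho(C) * conj(chi(C)) with |G| = 3 for each irreducible chi in the table:
  <chi_rho, chi_0> = (1/3)[1*(4)*conj(1) + 1*(1 + 3*exp(-2*I*pi/3))*conj(1) + 1*(1 + 3*exp(2*I*pi/3))*conj(1)]
      = (1/3)[(4) + (1 + 3*exp(-2*I*pi/3)) + (1 + 3*exp(2*I*pi/3))] = 3/3 = 1
  <chi_rho, chi_1> = (1/3)[1*(4)*conj(1) + 1*(1 + 3*exp(-2*I*pi/3))*conj(exp(2*I*pi/3)) + 1*(1 + 3*exp(2*I*pi/3))*conj(exp(-2*I*pi/3))]
      = (1/3)[(4) + (exp(-2*I*pi/3) + 3*exp(2*I*pi/3)) + (3*exp(-2*I*pi/3) + exp(2*I*pi/3))] = 0/3 = 0
  <chi_rho, chi_2> = (1/3)[1*(4)*conj(1) + 1*(1 + 3*exp(-2*I*pi/3))*conj(exp(-2*I*pi/3)) + 1*(1 + 3*exp(2*I*pi/3))*conj(exp(2*I*pi/3))]
      = (1/3)[(4) + (3 + exp(2*I*pi/3)) + (3 + exp(-2*I*pi/3))] = 9/3 = 3
(Exp terms are combined using exp(i*s)*conj(exp(i*t)) = exp(i*(s-t)), and sums of them are collapsed using the identity that for every m > 1 the m distinct m-th roots of unity sum to 0, e.g. 1 + exp(2*I*pi/3) + exp(-2*I*pi/3) = 0.)
Dimension check: dim(rho) = sum (mult * dim) = 1*1 + 0*1 + 3*1 = 4 = chi_rho(e) = 4.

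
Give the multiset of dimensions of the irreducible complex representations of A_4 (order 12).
Dimensions: 1, 1, 1, 3

Derivation: There are 4 irreducibles (= number of conjugacy classes). Their dimensions d_i satisfy sum d_i^2 = |G| = 12: 1 + 1 + 1 + 9 = 12.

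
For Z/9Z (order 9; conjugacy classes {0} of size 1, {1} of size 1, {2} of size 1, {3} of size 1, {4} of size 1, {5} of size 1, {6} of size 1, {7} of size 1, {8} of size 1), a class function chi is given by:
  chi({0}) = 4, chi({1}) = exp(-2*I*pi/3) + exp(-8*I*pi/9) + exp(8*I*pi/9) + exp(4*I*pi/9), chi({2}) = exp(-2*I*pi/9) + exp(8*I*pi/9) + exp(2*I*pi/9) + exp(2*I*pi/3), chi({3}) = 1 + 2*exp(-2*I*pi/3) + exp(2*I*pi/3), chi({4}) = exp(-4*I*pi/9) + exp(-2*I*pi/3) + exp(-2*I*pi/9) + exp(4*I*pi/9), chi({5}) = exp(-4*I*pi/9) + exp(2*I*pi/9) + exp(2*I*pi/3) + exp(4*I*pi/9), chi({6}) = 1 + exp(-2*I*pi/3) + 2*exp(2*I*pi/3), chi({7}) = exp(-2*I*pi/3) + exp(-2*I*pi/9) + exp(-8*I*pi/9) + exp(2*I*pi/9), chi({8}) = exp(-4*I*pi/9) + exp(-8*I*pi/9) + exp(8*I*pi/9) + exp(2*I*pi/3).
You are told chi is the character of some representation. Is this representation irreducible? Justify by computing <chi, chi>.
Not irreducible (reducible): <chi, chi> = 4 > 1.

Solution. <chi, chi> = (1/|G|) sum_C |C| * |chi(C)|^2 = (1/9)[1*|4|^2 + 1*|exp(-2*I*pi/3) + exp(-8*I*pi/9) + exp(8*I*pi/9) + exp(4*I*pi/9)|^2 + 1*|exp(-2*I*pi/9) + exp(8*I*pi/9) + exp(2*I*pi/9) + exp(2*I*pi/3)|^2 + 1*|1 + 2*exp(-2*I*pi/3) + exp(2*I*pi/3)|^2 + 1*|exp(-4*I*pi/9) + exp(-2*I*pi/3) + exp(-2*I*pi/9) + exp(4*I*pi/9)|^2 + 1*|exp(-4*I*pi/9) + exp(2*I*pi/9) + exp(2*I*pi/3) + exp(4*I*pi/9)|^2 + 1*|1 + exp(-2*I*pi/3) + 2*exp(2*I*pi/3)|^2 + 1*|exp(-2*I*pi/3) + exp(-2*I*pi/9) + exp(-8*I*pi/9) + exp(2*I*pi/9)|^2 + 1*|exp(-4*I*pi/9) + exp(-8*I*pi/9) + exp(8*I*pi/9) + exp(2*I*pi/3)|^2]
  = (1/9)[(16) + (4 + 2*exp(-4*I*pi/9) + 2*exp(-2*I*pi/9) + exp(-2*I*pi/3) + exp(-8*I*pi/9) + exp(8*I*pi/9) + exp(2*I*pi/3) + 2*exp(2*I*pi/9) + 2*exp(4*I*pi/9)) + (4 + 2*exp(-4*I*pi/9) + exp(-2*I*pi/3) + 2*exp(-8*I*pi/9) + exp(-2*I*pi/9) + exp(2*I*pi/9) + 2*exp(8*I*pi/9) + exp(2*I*pi/3) + 2*exp(4*I*pi/9)) + (1) + (4 + 2*exp(-2*I*pi/9) + exp(-4*I*pi/9) + exp(-2*I*pi/3) + 2*exp(-8*I*pi/9) + 2*exp(8*I*pi/9) + exp(2*I*pi/3) + exp(4*I*pi/9) + 2*exp(2*I*pi/9)) + (4 + 2*exp(-2*I*pi/9) + exp(-4*I*pi/9) + exp(-2*I*pi/3) + 2*exp(-8*I*pi/9) + 2*exp(8*I*pi/9) + exp(2*I*pi/3) + exp(4*I*pi/9) + 2*exp(2*I*pi/9)) + (1) + (4 + 2*exp(-4*I*pi/9) + exp(-2*I*pi/3) + 2*exp(-8*I*pi/9) + exp(-2*I*pi/9) + exp(2*I*pi/9) + 2*exp(8*I*pi/9) + exp(2*I*pi/3) + 2*exp(4*I*pi/9)) + (4 + 2*exp(-4*I*pi/9) + 2*exp(-2*I*pi/9) + exp(-2*I*pi/3) + exp(-8*I*pi/9) + exp(8*I*pi/9) + exp(2*I*pi/3) + 2*exp(2*I*pi/9) + 2*exp(4*I*pi/9))] = 36/9 = 4.
(Exp terms are combined using exp(i*s)*conj(exp(i*t)) = exp(i*(s-t)), and sums of them are collapsed using the identity that for every m > 1 the m distinct m-th roots of unity sum to 0, e.g. 1 + exp(2*I*pi/3) + exp(-2*I*pi/3) = 0.)
A character is irreducible iff <chi, chi> = 1, so this representation is reducible.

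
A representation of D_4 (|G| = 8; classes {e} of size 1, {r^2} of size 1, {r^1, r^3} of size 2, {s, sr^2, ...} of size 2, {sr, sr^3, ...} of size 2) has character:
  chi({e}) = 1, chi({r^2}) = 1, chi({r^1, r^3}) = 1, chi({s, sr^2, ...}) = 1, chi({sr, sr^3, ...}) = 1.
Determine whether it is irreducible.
Irreducible: <chi, chi> = 1.

Working: <chi, chi> = (1/|G|) sum_C |C| * |chi(C)|^2 = (1/8)[1*|1|^2 + 1*|1|^2 + 2*|1|^2 + 2*|1|^2 + 2*|1|^2]
  = (1/8)[(1) + (1) + (2) + (2) + (2)] = 8/8 = 1.
A character is irreducible iff <chi, chi> = 1, so this representation is irreducible.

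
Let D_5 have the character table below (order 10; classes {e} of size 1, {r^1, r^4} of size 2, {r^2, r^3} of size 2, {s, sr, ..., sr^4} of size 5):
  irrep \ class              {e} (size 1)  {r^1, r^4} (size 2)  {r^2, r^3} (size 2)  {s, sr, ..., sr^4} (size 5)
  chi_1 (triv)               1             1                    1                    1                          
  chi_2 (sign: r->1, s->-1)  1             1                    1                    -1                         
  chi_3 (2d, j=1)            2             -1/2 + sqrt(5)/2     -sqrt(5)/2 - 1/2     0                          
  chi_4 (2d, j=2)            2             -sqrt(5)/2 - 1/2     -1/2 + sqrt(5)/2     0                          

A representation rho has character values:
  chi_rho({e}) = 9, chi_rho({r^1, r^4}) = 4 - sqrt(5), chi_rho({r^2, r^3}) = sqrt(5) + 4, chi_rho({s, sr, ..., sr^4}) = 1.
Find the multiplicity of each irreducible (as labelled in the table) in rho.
Multiplicities: chi_1: 3, chi_2: 2, chi_3: 0, chi_4: 2.

Explanation: Use <chi_rho, chi> = (1/|G|) sum_C |C| * chi_rho(C) * conj(chi(C)) with |G| = 10 for each irreducible chi in the table:
  <chi_rho, chi_1> = (1/10)[1*(9)*conj(1) + 2*(4 - sqrt(5))*conj(1) + 2*(sqrt(5) + 4)*conj(1) + 5*(1)*conj(1)]
      = (1/10)[(9) + (8 - 2*sqrt(5)) + (2*sqrt(5) + 8) + (5)] = 30/10 = 3
  <chi_rho, chi_2> = (1/10)[1*(9)*conj(1) + 2*(4 - sqrt(5))*conj(1) + 2*(sqrt(5) + 4)*conj(1) + 5*(1)*conj(-1)]
      = (1/10)[(9) + (8 - 2*sqrt(5)) + (2*sqrt(5) + 8) + (-5)] = 20/10 = 2
  <chi_rho, chi_3> = (1/10)[1*(9)*conj(2) + 2*(4 - sqrt(5))*conj(-1/2 + sqrt(5)/2) + 2*(sqrt(5) + 4)*conj(-sqrt(5)/2 - 1/2) + 5*(1)*conj(0)]
      = (1/10)[(18) + (-9 + 5*sqrt(5)) + (-5*sqrt(5) - 9) + (0)] = 0/10 = 0
  <chi_rho, chi_4> = (1/10)[1*(9)*conj(2) + 2*(4 - sqrt(5))*conj(-sqrt(5)/2 - 1/2) + 2*(sqrt(5) + 4)*conj(-1/2 + sqrt(5)/2) + 5*(1)*conj(0)]
      = (1/10)[(18) + (1 - 3*sqrt(5)) + (1 + 3*sqrt(5)) + (0)] = 20/10 = 2
Dimension check: dim(rho) = sum (mult * dim) = 3*1 + 2*1 + 0*2 + 2*2 = 9 = chi_rho(e) = 9.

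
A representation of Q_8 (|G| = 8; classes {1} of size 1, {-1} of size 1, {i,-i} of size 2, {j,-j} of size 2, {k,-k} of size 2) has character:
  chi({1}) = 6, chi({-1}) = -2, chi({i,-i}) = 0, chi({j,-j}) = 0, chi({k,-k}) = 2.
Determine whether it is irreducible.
Not irreducible (reducible): <chi, chi> = 6 > 1.

Explanation: <chi, chi> = (1/|G|) sum_C |C| * |chi(C)|^2 = (1/8)[1*|6|^2 + 1*|-2|^2 + 2*|0|^2 + 2*|0|^2 + 2*|2|^2]
  = (1/8)[(36) + (4) + (0) + (0) + (8)] = 48/8 = 6.
A character is irreducible iff <chi, chi> = 1, so this representation is reducible.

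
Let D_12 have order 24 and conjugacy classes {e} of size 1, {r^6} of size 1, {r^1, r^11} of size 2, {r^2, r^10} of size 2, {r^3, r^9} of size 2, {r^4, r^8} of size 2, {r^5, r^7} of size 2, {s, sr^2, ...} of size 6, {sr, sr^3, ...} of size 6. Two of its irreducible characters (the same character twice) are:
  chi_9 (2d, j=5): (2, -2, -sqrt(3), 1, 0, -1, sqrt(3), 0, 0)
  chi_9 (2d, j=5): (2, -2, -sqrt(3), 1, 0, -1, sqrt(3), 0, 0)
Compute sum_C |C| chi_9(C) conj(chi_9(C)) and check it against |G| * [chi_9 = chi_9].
Sum = 24 = |G| = 24; so <chi_9, chi_9> = 1 (norm-1 confirms irreducibility).

Proof sketch: Compute term by term over conjugacy classes (|C| * chi_9(C) * conj(chi_9(C))):
  1*(2)*conj(2) + 1*(-2)*conj(-2) + 2*(-sqrt(3))*conj(-sqrt(3)) + 2*(1)*conj(1) + 2*(0)*conj(0) + 2*(-1)*conj(-1) + 2*(sqrt(3))*conj(sqrt(3)) + 6*(0)*conj(0) + 6*(0)*conj(0)
  = (4) + (4) + (6) + (2) + (0) + (2) + (6) + (0) + (0)
  = 24.
Dividing by |G| = 24 gives 24/24 = 1, matching the row-orthogonality relation <chi_9, chi_9> = [chi_9 = chi_9].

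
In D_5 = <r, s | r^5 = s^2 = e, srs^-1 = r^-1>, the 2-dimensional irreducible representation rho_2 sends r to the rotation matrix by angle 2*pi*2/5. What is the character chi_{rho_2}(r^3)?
chi_{rho_2}(r^3) = 2*cos(2*pi*2*3/5) = -1/2 + sqrt(5)/2

Details: rho_2(r^3) is rotation by angle 2*pi*2*3/5, whose trace is 2*cos(2*pi*2*3/5) = -1/2 + sqrt(5)/2.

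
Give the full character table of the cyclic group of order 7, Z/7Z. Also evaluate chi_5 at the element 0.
Character table of Z/7Z (irreps indexed chi_0,...,chi_6 with chi_k(m) = zeta_7^(k*m), zeta_7 = exp(2*pi*i/7)):
  irrep \ class  {0} (size 1)  {1} (size 1)    {2} (size 1)    {3} (size 1)    {4} (size 1)    {5} (size 1)    {6} (size 1)  
  chi_0          1             1               1               1               1               1               1             
  chi_1          1             exp(2*I*pi/7)   exp(4*I*pi/7)   exp(6*I*pi/7)   exp(-6*I*pi/7)  exp(-4*I*pi/7)  exp(-2*I*pi/7)
  chi_2          1             exp(4*I*pi/7)   exp(-6*I*pi/7)  exp(-2*I*pi/7)  exp(2*I*pi/7)   exp(6*I*pi/7)   exp(-4*I*pi/7)
  chi_3          1             exp(6*I*pi/7)   exp(-2*I*pi/7)  exp(4*I*pi/7)   exp(-4*I*pi/7)  exp(2*I*pi/7)   exp(-6*I*pi/7)
  chi_4          1             exp(-6*I*pi/7)  exp(2*I*pi/7)   exp(-4*I*pi/7)  exp(4*I*pi/7)   exp(-2*I*pi/7)  exp(6*I*pi/7) 
  chi_5          1             exp(-4*I*pi/7)  exp(6*I*pi/7)   exp(2*I*pi/7)   exp(-2*I*pi/7)  exp(-6*I*pi/7)  exp(4*I*pi/7) 
  chi_6          1             exp(-2*I*pi/7)  exp(-4*I*pi/7)  exp(-6*I*pi/7)  exp(6*I*pi/7)   exp(4*I*pi/7)   exp(2*I*pi/7) 

Spot check: chi_5(0) = zeta_7^(5*0) = zeta_7^0 = 1.

Derivation: Z/7Z is abelian, so all 7 irreducible complex representations are 1-dimensional. They are given by chi_k(m) = zeta_7^(k*m) for k = 0,...,6. Row orthogonality: sum_m chi_k(m) conj(chi_l(m)) = 7 * [k = l].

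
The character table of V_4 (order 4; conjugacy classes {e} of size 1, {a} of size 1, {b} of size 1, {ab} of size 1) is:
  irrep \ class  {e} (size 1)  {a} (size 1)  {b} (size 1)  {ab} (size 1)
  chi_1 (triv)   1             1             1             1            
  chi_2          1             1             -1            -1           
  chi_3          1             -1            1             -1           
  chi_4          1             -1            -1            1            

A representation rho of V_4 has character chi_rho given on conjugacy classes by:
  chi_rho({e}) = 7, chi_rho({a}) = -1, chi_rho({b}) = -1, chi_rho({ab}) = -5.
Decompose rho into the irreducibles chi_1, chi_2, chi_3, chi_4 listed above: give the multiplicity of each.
Multiplicities: chi_1: 0, chi_2: 3, chi_3: 3, chi_4: 1.

Reasoning: Use <chi_rho, chi> = (1/|G|) sum_C |C| * chi_rho(C) * conj(chi(C)) with |G| = 4 for each irreducible chi in the table:
  <chi_rho, chi_1> = (1/4)[1*(7)*conj(1) + 1*(-1)*conj(1) + 1*(-1)*conj(1) + 1*(-5)*conj(1)]
      = (1/4)[(7) + (-1) + (-1) + (-5)] = 0/4 = 0
  <chi_rho, chi_2> = (1/4)[1*(7)*conj(1) + 1*(-1)*conj(1) + 1*(-1)*conj(-1) + 1*(-5)*conj(-1)]
      = (1/4)[(7) + (-1) + (1) + (5)] = 12/4 = 3
  <chi_rho, chi_3> = (1/4)[1*(7)*conj(1) + 1*(-1)*conj(-1) + 1*(-1)*conj(1) + 1*(-5)*conj(-1)]
      = (1/4)[(7) + (1) + (-1) + (5)] = 12/4 = 3
  <chi_rho, chi_4> = (1/4)[1*(7)*conj(1) + 1*(-1)*conj(-1) + 1*(-1)*conj(-1) + 1*(-5)*conj(1)]
      = (1/4)[(7) + (1) + (1) + (-5)] = 4/4 = 1
Dimension check: dim(rho) = sum (mult * dim) = 0*1 + 3*1 + 3*1 + 1*1 = 7 = chi_rho(e) = 7.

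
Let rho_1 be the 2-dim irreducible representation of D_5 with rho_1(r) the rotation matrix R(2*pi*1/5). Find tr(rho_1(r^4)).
chi_{rho_1}(r^4) = 2*cos(2*pi*1*4/5) = -1/2 + sqrt(5)/2

rho_1(r^4) is rotation by angle 2*pi*1*4/5, whose trace is 2*cos(2*pi*1*4/5) = -1/2 + sqrt(5)/2.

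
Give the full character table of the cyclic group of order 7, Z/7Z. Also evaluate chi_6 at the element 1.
Character table of Z/7Z (irreps indexed chi_0,...,chi_6 with chi_k(m) = zeta_7^(k*m), zeta_7 = exp(2*pi*i/7)):
  irrep \ class  {0} (size 1)  {1} (size 1)    {2} (size 1)    {3} (size 1)    {4} (size 1)    {5} (size 1)    {6} (size 1)  
  chi_0          1             1               1               1               1               1               1             
  chi_1          1             exp(2*I*pi/7)   exp(4*I*pi/7)   exp(6*I*pi/7)   exp(-6*I*pi/7)  exp(-4*I*pi/7)  exp(-2*I*pi/7)
  chi_2          1             exp(4*I*pi/7)   exp(-6*I*pi/7)  exp(-2*I*pi/7)  exp(2*I*pi/7)   exp(6*I*pi/7)   exp(-4*I*pi/7)
  chi_3          1             exp(6*I*pi/7)   exp(-2*I*pi/7)  exp(4*I*pi/7)   exp(-4*I*pi/7)  exp(2*I*pi/7)   exp(-6*I*pi/7)
  chi_4          1             exp(-6*I*pi/7)  exp(2*I*pi/7)   exp(-4*I*pi/7)  exp(4*I*pi/7)   exp(-2*I*pi/7)  exp(6*I*pi/7) 
  chi_5          1             exp(-4*I*pi/7)  exp(6*I*pi/7)   exp(2*I*pi/7)   exp(-2*I*pi/7)  exp(-6*I*pi/7)  exp(4*I*pi/7) 
  chi_6          1             exp(-2*I*pi/7)  exp(-4*I*pi/7)  exp(-6*I*pi/7)  exp(6*I*pi/7)   exp(4*I*pi/7)   exp(2*I*pi/7) 

Spot check: chi_6(1) = zeta_7^(6*1) = zeta_7^6 = exp(-2*I*pi/7).

Solution. Z/7Z is abelian, so all 7 irreducible complex representations are 1-dimensional. They are given by chi_k(m) = zeta_7^(k*m) for k = 0,...,6. Row orthogonality: sum_m chi_k(m) conj(chi_l(m)) = 7 * [k = l].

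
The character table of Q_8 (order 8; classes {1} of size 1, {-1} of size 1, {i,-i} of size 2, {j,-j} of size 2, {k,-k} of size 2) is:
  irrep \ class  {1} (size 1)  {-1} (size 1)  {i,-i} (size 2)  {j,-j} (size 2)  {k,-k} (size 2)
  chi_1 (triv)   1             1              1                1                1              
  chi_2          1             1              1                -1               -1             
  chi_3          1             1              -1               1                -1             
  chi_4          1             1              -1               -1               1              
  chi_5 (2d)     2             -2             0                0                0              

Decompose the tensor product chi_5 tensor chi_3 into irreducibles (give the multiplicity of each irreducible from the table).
chi_5 tensor chi_3 = chi_5 (all other irreducibles have multiplicity 0).

Explanation: The character of a tensor product is the pointwise product (chi_5 * chi_3)(C) = chi_5(C) * chi_3(C):
  {1}: (2)*(1), {-1}: (-2)*(1), {i,-i}: (0)*(-1), {j,-j}: (0)*(1), {k,-k}: (0)*(-1)
so (chi_5 * chi_3) takes values
  {1} -> 2, {-1} -> -2, {i,-i} -> 0, {j,-j} -> 0, {k,-k} -> 0.
Now take the inner product of this character with each irreducible chi from the table, <chi_5*chi_3, chi> = (1/8) sum_C |C| (chi_5*chi_3)(C) conj(chi(C)):
  <chi_5*chi_3, chi_1> = (1/8)[1*(2)*conj(1) + 1*(-2)*conj(1) + 2*(0)*conj(1) + 2*(0)*conj(1) + 2*(0)*conj(1)]
      = (1/8)[(2) + (-2) + (0) + (0) + (0)] = 0/8 = 0
  <chi_5*chi_3, chi_2> = (1/8)[1*(2)*conj(1) + 1*(-2)*conj(1) + 2*(0)*conj(1) + 2*(0)*conj(-1) + 2*(0)*conj(-1)]
      = (1/8)[(2) + (-2) + (0) + (0) + (0)] = 0/8 = 0
  <chi_5*chi_3, chi_3> = (1/8)[1*(2)*conj(1) + 1*(-2)*conj(1) + 2*(0)*conj(-1) + 2*(0)*conj(1) + 2*(0)*conj(-1)]
      = (1/8)[(2) + (-2) + (0) + (0) + (0)] = 0/8 = 0
  <chi_5*chi_3, chi_4> = (1/8)[1*(2)*conj(1) + 1*(-2)*conj(1) + 2*(0)*conj(-1) + 2*(0)*conj(-1) + 2*(0)*conj(1)]
      = (1/8)[(2) + (-2) + (0) + (0) + (0)] = 0/8 = 0
  <chi_5*chi_3, chi_5> = (1/8)[1*(2)*conj(2) + 1*(-2)*conj(-2) + 2*(0)*conj(0) + 2*(0)*conj(0) + 2*(0)*conj(0)]
      = (1/8)[(4) + (4) + (0) + (0) + (0)] = 8/8 = 1
Hence the multiplicities are chi_5: 1. Dimension check: dim(chi_5)*dim(chi_3) = 2*1 = 2 and sum (mult * dim) = 1*2 = 2.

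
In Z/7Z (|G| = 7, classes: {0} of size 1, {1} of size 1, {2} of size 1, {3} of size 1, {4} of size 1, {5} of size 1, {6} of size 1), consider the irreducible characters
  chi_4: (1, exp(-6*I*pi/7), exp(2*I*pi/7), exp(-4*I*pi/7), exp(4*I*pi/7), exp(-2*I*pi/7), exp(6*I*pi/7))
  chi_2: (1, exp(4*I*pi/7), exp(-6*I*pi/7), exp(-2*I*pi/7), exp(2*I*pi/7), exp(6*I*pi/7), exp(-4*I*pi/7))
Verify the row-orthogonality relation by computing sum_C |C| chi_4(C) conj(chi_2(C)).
Sum = 0; so <chi_4, chi_2> = 0 (distinct irreducibles are orthogonal).

Proof sketch: Compute term by term over conjugacy classes (|C| * chi_4(C) * conj(chi_2(C))):
  1*(1)*conj(1) + 1*(exp(-6*I*pi/7))*conj(exp(4*I*pi/7)) + 1*(exp(2*I*pi/7))*conj(exp(-6*I*pi/7)) + 1*(exp(-4*I*pi/7))*conj(exp(-2*I*pi/7)) + 1*(exp(4*I*pi/7))*conj(exp(2*I*pi/7)) + 1*(exp(-2*I*pi/7))*conj(exp(6*I*pi/7)) + 1*(exp(6*I*pi/7))*conj(exp(-4*I*pi/7))
  = (1) + (exp(4*I*pi/7)) + (exp(-6*I*pi/7)) + (exp(-2*I*pi/7)) + (exp(2*I*pi/7)) + (exp(6*I*pi/7)) + (exp(-4*I*pi/7))
  = 0.
(Exp terms are combined using exp(i*s)*conj(exp(i*t)) = exp(i*(s-t)), and sums of them are collapsed using the identity that for every m > 1 the m distinct m-th roots of unity sum to 0, e.g. 1 + exp(2*I*pi/3) + exp(-2*I*pi/3) = 0.)
Dividing by |G| = 7 gives 0/7 = 0, matching the row-orthogonality relation <chi_4, chi_2> = [chi_4 = chi_2].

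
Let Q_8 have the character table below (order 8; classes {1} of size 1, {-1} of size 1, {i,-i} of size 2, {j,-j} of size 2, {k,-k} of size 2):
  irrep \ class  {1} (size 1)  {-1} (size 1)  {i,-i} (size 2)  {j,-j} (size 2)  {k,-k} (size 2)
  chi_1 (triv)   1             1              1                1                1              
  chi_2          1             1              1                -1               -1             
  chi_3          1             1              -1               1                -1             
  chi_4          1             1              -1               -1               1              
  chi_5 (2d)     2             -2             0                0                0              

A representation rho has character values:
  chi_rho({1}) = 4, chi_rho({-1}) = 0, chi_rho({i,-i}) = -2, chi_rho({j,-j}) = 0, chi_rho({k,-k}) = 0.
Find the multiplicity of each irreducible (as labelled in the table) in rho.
Multiplicities: chi_1: 0, chi_2: 0, chi_3: 1, chi_4: 1, chi_5: 1.

Solution. Use <chi_rho, chi> = (1/|G|) sum_C |C| * chi_rho(C) * conj(chi(C)) with |G| = 8 for each irreducible chi in the table:
  <chi_rho, chi_1> = (1/8)[1*(4)*conj(1) + 1*(0)*conj(1) + 2*(-2)*conj(1) + 2*(0)*conj(1) + 2*(0)*conj(1)]
      = (1/8)[(4) + (0) + (-4) + (0) + (0)] = 0/8 = 0
  <chi_rho, chi_2> = (1/8)[1*(4)*conj(1) + 1*(0)*conj(1) + 2*(-2)*conj(1) + 2*(0)*conj(-1) + 2*(0)*conj(-1)]
      = (1/8)[(4) + (0) + (-4) + (0) + (0)] = 0/8 = 0
  <chi_rho, chi_3> = (1/8)[1*(4)*conj(1) + 1*(0)*conj(1) + 2*(-2)*conj(-1) + 2*(0)*conj(1) + 2*(0)*conj(-1)]
      = (1/8)[(4) + (0) + (4) + (0) + (0)] = 8/8 = 1
  <chi_rho, chi_4> = (1/8)[1*(4)*conj(1) + 1*(0)*conj(1) + 2*(-2)*conj(-1) + 2*(0)*conj(-1) + 2*(0)*conj(1)]
      = (1/8)[(4) + (0) + (4) + (0) + (0)] = 8/8 = 1
  <chi_rho, chi_5> = (1/8)[1*(4)*conj(2) + 1*(0)*conj(-2) + 2*(-2)*conj(0) + 2*(0)*conj(0) + 2*(0)*conj(0)]
      = (1/8)[(8) + (0) + (0) + (0) + (0)] = 8/8 = 1
Dimension check: dim(rho) = sum (mult * dim) = 0*1 + 0*1 + 1*1 + 1*1 + 1*2 = 4 = chi_rho(e) = 4.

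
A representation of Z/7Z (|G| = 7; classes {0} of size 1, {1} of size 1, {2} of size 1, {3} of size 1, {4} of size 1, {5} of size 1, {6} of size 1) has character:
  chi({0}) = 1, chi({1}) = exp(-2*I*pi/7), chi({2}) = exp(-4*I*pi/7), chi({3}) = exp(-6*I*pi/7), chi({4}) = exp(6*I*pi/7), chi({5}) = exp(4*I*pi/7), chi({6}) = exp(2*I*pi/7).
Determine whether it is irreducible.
Irreducible: <chi, chi> = 1.

Working: <chi, chi> = (1/|G|) sum_C |C| * |chi(C)|^2 = (1/7)[1*|1|^2 + 1*|exp(-2*I*pi/7)|^2 + 1*|exp(-4*I*pi/7)|^2 + 1*|exp(-6*I*pi/7)|^2 + 1*|exp(6*I*pi/7)|^2 + 1*|exp(4*I*pi/7)|^2 + 1*|exp(2*I*pi/7)|^2]
  = (1/7)[(1) + (1) + (1) + (1) + (1) + (1) + (1)] = 7/7 = 1.
(Exp terms are combined using exp(i*s)*conj(exp(i*t)) = exp(i*(s-t)), and sums of them are collapsed using the identity that for every m > 1 the m distinct m-th roots of unity sum to 0, e.g. 1 + exp(2*I*pi/3) + exp(-2*I*pi/3) = 0.)
A character is irreducible iff <chi, chi> = 1, so this representation is irreducible.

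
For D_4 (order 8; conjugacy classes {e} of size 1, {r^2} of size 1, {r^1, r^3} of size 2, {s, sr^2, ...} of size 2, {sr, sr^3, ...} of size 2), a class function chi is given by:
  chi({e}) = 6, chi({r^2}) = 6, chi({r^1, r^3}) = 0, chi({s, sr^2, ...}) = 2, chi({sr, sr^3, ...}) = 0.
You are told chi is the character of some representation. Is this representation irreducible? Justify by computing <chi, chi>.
Not irreducible (reducible): <chi, chi> = 10 > 1.

Proof sketch: <chi, chi> = (1/|G|) sum_C |C| * |chi(C)|^2 = (1/8)[1*|6|^2 + 1*|6|^2 + 2*|0|^2 + 2*|2|^2 + 2*|0|^2]
  = (1/8)[(36) + (36) + (0) + (8) + (0)] = 80/8 = 10.
A character is irreducible iff <chi, chi> = 1, so this representation is reducible.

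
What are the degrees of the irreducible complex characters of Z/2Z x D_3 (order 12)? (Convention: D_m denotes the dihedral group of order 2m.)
Dimensions: 1, 1, 1, 1, 2, 2

Solution. There are 6 irreducibles (= number of conjugacy classes). Their dimensions d_i satisfy sum d_i^2 = |G| = 12: 1 + 1 + 1 + 1 + 4 + 4 = 12. (For the product with Z/2Z: each of the 2 1-dim characters of Z/2Z tensors with each irrep of D_3, giving 2 copies of each D_3-dimension.)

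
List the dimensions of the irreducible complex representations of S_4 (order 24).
Dimensions: 1, 1, 2, 3, 3

Proof sketch: There are 5 irreducibles (= number of conjugacy classes). Their dimensions d_i satisfy sum d_i^2 = |G| = 24: 1 + 1 + 4 + 9 + 9 = 24.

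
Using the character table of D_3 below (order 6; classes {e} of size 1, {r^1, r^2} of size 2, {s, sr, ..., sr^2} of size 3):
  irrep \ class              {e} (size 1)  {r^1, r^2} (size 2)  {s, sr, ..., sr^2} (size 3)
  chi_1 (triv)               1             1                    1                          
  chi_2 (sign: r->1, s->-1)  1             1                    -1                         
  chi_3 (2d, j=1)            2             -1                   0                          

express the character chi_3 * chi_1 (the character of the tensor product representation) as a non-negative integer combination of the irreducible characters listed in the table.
chi_3 tensor chi_1 = chi_3 (all other irreducibles have multiplicity 0).

Why: The character of a tensor product is the pointwise product (chi_3 * chi_1)(C) = chi_3(C) * chi_1(C):
  {e}: (2)*(1), {r^1, r^2}: (-1)*(1), {s, sr, ..., sr^2}: (0)*(1)
so (chi_3 * chi_1) takes values
  {e} -> 2, {r^1, r^2} -> -1, {s, sr, ..., sr^2} -> 0.
Now take the inner product of this character with each irreducible chi from the table, <chi_3*chi_1, chi> = (1/6) sum_C |C| (chi_3*chi_1)(C) conj(chi(C)):
  <chi_3*chi_1, chi_1> = (1/6)[1*(2)*conj(1) + 2*(-1)*conj(1) + 3*(0)*conj(1)]
      = (1/6)[(2) + (-2) + (0)] = 0/6 = 0
  <chi_3*chi_1, chi_2> = (1/6)[1*(2)*conj(1) + 2*(-1)*conj(1) + 3*(0)*conj(-1)]
      = (1/6)[(2) + (-2) + (0)] = 0/6 = 0
  <chi_3*chi_1, chi_3> = (1/6)[1*(2)*conj(2) + 2*(-1)*conj(-1) + 3*(0)*conj(0)]
      = (1/6)[(4) + (2) + (0)] = 6/6 = 1
Hence the multiplicities are chi_3: 1. Dimension check: dim(chi_3)*dim(chi_1) = 2*1 = 2 and sum (mult * dim) = 1*2 = 2.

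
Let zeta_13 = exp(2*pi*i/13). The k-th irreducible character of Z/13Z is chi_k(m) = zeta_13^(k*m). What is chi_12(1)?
chi_12(1) = zeta_13^12 = exp(-2*I*pi/13)

Solution. chi_12(1) = zeta_13^(12*1) = zeta_13^12. Since zeta_13^13 = 1, this equals zeta_13^12 = exp(2*pi*i*12/13) = exp(-2*I*pi/13).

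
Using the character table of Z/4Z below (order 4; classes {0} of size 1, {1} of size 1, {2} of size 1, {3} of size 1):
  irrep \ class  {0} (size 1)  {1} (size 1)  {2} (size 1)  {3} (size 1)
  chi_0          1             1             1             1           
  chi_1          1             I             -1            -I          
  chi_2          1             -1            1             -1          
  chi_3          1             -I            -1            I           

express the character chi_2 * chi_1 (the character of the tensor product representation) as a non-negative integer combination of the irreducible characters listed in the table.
chi_2 tensor chi_1 = chi_3 (all other irreducibles have multiplicity 0).

Argument: The character of a tensor product is the pointwise product (chi_2 * chi_1)(C) = chi_2(C) * chi_1(C):
  {0}: (1)*(1), {1}: (-1)*(I), {2}: (1)*(-1), {3}: (-1)*(-I)
so (chi_2 * chi_1) takes values
  {0} -> 1, {1} -> -I, {2} -> -1, {3} -> I.
Now take the inner product of this character with each irreducible chi from the table, <chi_2*chi_1, chi> = (1/4) sum_C |C| (chi_2*chi_1)(C) conj(chi(C)):
  <chi_2*chi_1, chi_0> = (1/4)[1*(1)*conj(1) + 1*(-I)*conj(1) + 1*(-1)*conj(1) + 1*(I)*conj(1)]
      = (1/4)[(1) + (-I) + (-1) + (I)] = 0/4 = 0
  <chi_2*chi_1, chi_1> = (1/4)[1*(1)*conj(1) + 1*(-I)*conj(I) + 1*(-1)*conj(-1) + 1*(I)*conj(-I)]
      = (1/4)[(1) + (-1) + (1) + (-1)] = 0/4 = 0
  <chi_2*chi_1, chi_2> = (1/4)[1*(1)*conj(1) + 1*(-I)*conj(-1) + 1*(-1)*conj(1) + 1*(I)*conj(-1)]
      = (1/4)[(1) + (I) + (-1) + (-I)] = 0/4 = 0
  <chi_2*chi_1, chi_3> = (1/4)[1*(1)*conj(1) + 1*(-I)*conj(-I) + 1*(-1)*conj(-1) + 1*(I)*conj(I)]
      = (1/4)[(1) + (1) + (1) + (1)] = 4/4 = 1
(Exp terms are combined using exp(i*s)*conj(exp(i*t)) = exp(i*(s-t)), and sums of them are collapsed using the identity that for every m > 1 the m distinct m-th roots of unity sum to 0, e.g. 1 + exp(2*I*pi/3) + exp(-2*I*pi/3) = 0.)
Hence the multiplicities are chi_3: 1. Dimension check: dim(chi_2)*dim(chi_1) = 1*1 = 1 and sum (mult * dim) = 1*1 = 1.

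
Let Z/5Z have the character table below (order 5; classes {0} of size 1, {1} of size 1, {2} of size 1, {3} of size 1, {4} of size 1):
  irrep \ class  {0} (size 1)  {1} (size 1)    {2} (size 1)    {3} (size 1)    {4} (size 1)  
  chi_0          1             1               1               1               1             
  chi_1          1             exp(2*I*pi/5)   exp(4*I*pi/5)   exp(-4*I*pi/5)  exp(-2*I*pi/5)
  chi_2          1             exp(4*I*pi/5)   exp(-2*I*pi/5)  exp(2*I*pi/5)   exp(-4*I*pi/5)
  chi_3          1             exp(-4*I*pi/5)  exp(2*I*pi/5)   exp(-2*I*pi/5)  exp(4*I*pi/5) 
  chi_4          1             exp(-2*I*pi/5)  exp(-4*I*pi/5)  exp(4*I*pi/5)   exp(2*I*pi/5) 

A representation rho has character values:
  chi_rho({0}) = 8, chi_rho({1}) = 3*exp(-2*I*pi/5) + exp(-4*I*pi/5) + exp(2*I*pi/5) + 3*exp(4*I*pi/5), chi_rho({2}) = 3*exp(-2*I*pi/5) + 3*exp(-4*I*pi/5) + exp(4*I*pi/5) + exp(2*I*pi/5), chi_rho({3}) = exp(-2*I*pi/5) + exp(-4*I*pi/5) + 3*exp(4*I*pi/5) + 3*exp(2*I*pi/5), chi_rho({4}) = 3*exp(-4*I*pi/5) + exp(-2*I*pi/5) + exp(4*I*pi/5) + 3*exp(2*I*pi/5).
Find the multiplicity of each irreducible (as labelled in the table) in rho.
Multiplicities: chi_0: 0, chi_1: 1, chi_2: 3, chi_3: 1, chi_4: 3.

Proof sketch: Use <chi_rho, chi> = (1/|G|) sum_C |C| * chi_rho(C) * conj(chi(C)) with |G| = 5 for each irreducible chi in the table:
  <chi_rho, chi_0> = (1/5)[1*(8)*conj(1) + 1*(3*exp(-2*I*pi/5) + exp(-4*I*pi/5) + exp(2*I*pi/5) + 3*exp(4*I*pi/5))*conj(1) + 1*(3*exp(-2*I*pi/5) + 3*exp(-4*I*pi/5) + exp(4*I*pi/5) + exp(2*I*pi/5))*conj(1) + 1*(exp(-2*I*pi/5) + exp(-4*I*pi/5) + 3*exp(4*I*pi/5) + 3*exp(2*I*pi/5))*conj(1) + 1*(3*exp(-4*I*pi/5) + exp(-2*I*pi/5) + exp(4*I*pi/5) + 3*exp(2*I*pi/5))*conj(1)]
      = (1/5)[(8) + (3*exp(-2*I*pi/5) + exp(-4*I*pi/5) + exp(2*I*pi/5) + 3*exp(4*I*pi/5)) + (3*exp(-2*I*pi/5) + 3*exp(-4*I*pi/5) + exp(4*I*pi/5) + exp(2*I*pi/5)) + (exp(-2*I*pi/5) + exp(-4*I*pi/5) + 3*exp(4*I*pi/5) + 3*exp(2*I*pi/5)) + (3*exp(-4*I*pi/5) + exp(-2*I*pi/5) + exp(4*I*pi/5) + 3*exp(2*I*pi/5))] = 0/5 = 0
  <chi_rho, chi_1> = (1/5)[1*(8)*conj(1) + 1*(3*exp(-2*I*pi/5) + exp(-4*I*pi/5) + exp(2*I*pi/5) + 3*exp(4*I*pi/5))*conj(exp(2*I*pi/5)) + 1*(3*exp(-2*I*pi/5) + 3*exp(-4*I*pi/5) + exp(4*I*pi/5) + exp(2*I*pi/5))*conj(exp(4*I*pi/5)) + 1*(exp(-2*I*pi/5) + exp(-4*I*pi/5) + 3*exp(4*I*pi/5) + 3*exp(2*I*pi/5))*conj(exp(-4*I*pi/5)) + 1*(3*exp(-4*I*pi/5) + exp(-2*I*pi/5) + exp(4*I*pi/5) + 3*exp(2*I*pi/5))*conj(exp(-2*I*pi/5))]
      = (1/5)[(8) + (1 + 3*exp(-4*I*pi/5) + exp(4*I*pi/5) + 3*exp(2*I*pi/5)) + (1 + exp(-2*I*pi/5) + 3*exp(4*I*pi/5) + 3*exp(2*I*pi/5)) + (1 + 3*exp(-2*I*pi/5) + 3*exp(-4*I*pi/5) + exp(2*I*pi/5)) + (1 + 3*exp(-2*I*pi/5) + exp(-4*I*pi/5) + 3*exp(4*I*pi/5))] = 5/5 = 1
  <chi_rho, chi_2> = (1/5)[1*(8)*conj(1) + 1*(3*exp(-2*I*pi/5) + exp(-4*I*pi/5) + exp(2*I*pi/5) + 3*exp(4*I*pi/5))*conj(exp(4*I*pi/5)) + 1*(3*exp(-2*I*pi/5) + 3*exp(-4*I*pi/5) + exp(4*I*pi/5) + exp(2*I*pi/5))*conj(exp(-2*I*pi/5)) + 1*(exp(-2*I*pi/5) + exp(-4*I*pi/5) + 3*exp(4*I*pi/5) + 3*exp(2*I*pi/5))*conj(exp(2*I*pi/5)) + 1*(3*exp(-4*I*pi/5) + exp(-2*I*pi/5) + exp(4*I*pi/5) + 3*exp(2*I*pi/5))*conj(exp(-4*I*pi/5))]
      = (1/5)[(8) + (3 + exp(-2*I*pi/5) + exp(2*I*pi/5) + 3*exp(4*I*pi/5)) + (3 + 3*exp(-2*I*pi/5) + exp(-4*I*pi/5) + exp(4*I*pi/5)) + (3 + exp(-4*I*pi/5) + exp(4*I*pi/5) + 3*exp(2*I*pi/5)) + (3 + 3*exp(-4*I*pi/5) + exp(-2*I*pi/5) + exp(2*I*pi/5))] = 15/5 = 3
  <chi_rho, chi_3> = (1/5)[1*(8)*conj(1) + 1*(3*exp(-2*I*pi/5) + exp(-4*I*pi/5) + exp(2*I*pi/5) + 3*exp(4*I*pi/5))*conj(exp(-4*I*pi/5)) + 1*(3*exp(-2*I*pi/5) + 3*exp(-4*I*pi/5) + exp(4*I*pi/5) + exp(2*I*pi/5))*conj(exp(2*I*pi/5)) + 1*(exp(-2*I*pi/5) + exp(-4*I*pi/5) + 3*exp(4*I*pi/5) + 3*exp(2*I*pi/5))*conj(exp(-2*I*pi/5)) + 1*(3*exp(-4*I*pi/5) + exp(-2*I*pi/5) + exp(4*I*pi/5) + 3*exp(2*I*pi/5))*conj(exp(4*I*pi/5))]
      = (1/5)[(8) + (1 + 3*exp(-2*I*pi/5) + exp(-4*I*pi/5) + 3*exp(2*I*pi/5)) + (1 + 3*exp(-4*I*pi/5) + exp(2*I*pi/5) + 3*exp(4*I*pi/5)) + (1 + 3*exp(-4*I*pi/5) + exp(-2*I*pi/5) + 3*exp(4*I*pi/5)) + (1 + 3*exp(-2*I*pi/5) + exp(4*I*pi/5) + 3*exp(2*I*pi/5))] = 5/5 = 1
  <chi_rho, chi_4> = (1/5)[1*(8)*conj(1) + 1*(3*exp(-2*I*pi/5) + exp(-4*I*pi/5) + exp(2*I*pi/5) + 3*exp(4*I*pi/5))*conj(exp(-2*I*pi/5)) + 1*(3*exp(-2*I*pi/5) + 3*exp(-4*I*pi/5) + exp(4*I*pi/5) + exp(2*I*pi/5))*conj(exp(-4*I*pi/5)) + 1*(exp(-2*I*pi/5) + exp(-4*I*pi/5) + 3*exp(4*I*pi/5) + 3*exp(2*I*pi/5))*conj(exp(4*I*pi/5)) + 1*(3*exp(-4*I*pi/5) + exp(-2*I*pi/5) + exp(4*I*pi/5) + 3*exp(2*I*pi/5))*conj(exp(2*I*pi/5))]
      = (1/5)[(8) + (3 + 3*exp(-4*I*pi/5) + exp(-2*I*pi/5) + exp(4*I*pi/5)) + (3 + exp(-2*I*pi/5) + exp(-4*I*pi/5) + 3*exp(2*I*pi/5)) + (3 + 3*exp(-2*I*pi/5) + exp(4*I*pi/5) + exp(2*I*pi/5)) + (3 + exp(-4*I*pi/5) + exp(2*I*pi/5) + 3*exp(4*I*pi/5))] = 15/5 = 3
(Exp terms are combined using exp(i*s)*conj(exp(i*t)) = exp(i*(s-t)), and sums of them are collapsed using the identity that for every m > 1 the m distinct m-th roots of unity sum to 0, e.g. 1 + exp(2*I*pi/3) + exp(-2*I*pi/3) = 0.)
Dimension check: dim(rho) = sum (mult * dim) = 0*1 + 1*1 + 3*1 + 1*1 + 3*1 = 8 = chi_rho(e) = 8.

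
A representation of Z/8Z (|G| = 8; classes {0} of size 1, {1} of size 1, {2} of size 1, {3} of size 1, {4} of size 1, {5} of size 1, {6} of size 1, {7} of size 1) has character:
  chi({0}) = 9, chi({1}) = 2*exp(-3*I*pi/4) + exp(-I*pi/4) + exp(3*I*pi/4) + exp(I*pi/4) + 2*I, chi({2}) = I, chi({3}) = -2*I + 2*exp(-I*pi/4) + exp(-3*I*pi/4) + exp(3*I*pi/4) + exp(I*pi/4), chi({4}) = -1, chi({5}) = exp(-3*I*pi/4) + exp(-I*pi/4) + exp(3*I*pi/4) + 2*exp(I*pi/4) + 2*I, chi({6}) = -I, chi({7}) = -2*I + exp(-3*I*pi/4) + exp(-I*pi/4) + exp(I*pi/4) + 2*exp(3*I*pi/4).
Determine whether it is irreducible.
Not irreducible (reducible): <chi, chi> = 13 > 1.

Reasoning: <chi, chi> = (1/|G|) sum_C |C| * |chi(C)|^2 = (1/8)[1*|9|^2 + 1*|2*exp(-3*I*pi/4) + exp(-I*pi/4) + exp(3*I*pi/4) + exp(I*pi/4) + 2*I|^2 + 1*|I|^2 + 1*|-2*I + 2*exp(-I*pi/4) + exp(-3*I*pi/4) + exp(3*I*pi/4) + exp(I*pi/4)|^2 + 1*|-1|^2 + 1*|exp(-3*I*pi/4) + exp(-I*pi/4) + exp(3*I*pi/4) + 2*exp(I*pi/4) + 2*I|^2 + 1*|-I|^2 + 1*|-2*I + exp(-3*I*pi/4) + exp(-I*pi/4) + exp(I*pi/4) + 2*exp(3*I*pi/4)|^2]
  = (1/8)[(81) + (5 + 2*exp(-3*I*pi/4) - 2*exp(-I*pi/4)) + (1) + (5 - 2*exp(3*I*pi/4) + 2*exp(I*pi/4)) + (1) + (5 - 2*exp(3*I*pi/4) + 2*exp(I*pi/4)) + (1) + (5 + 2*exp(-3*I*pi/4) - 2*exp(-I*pi/4))] = 104/8 = 13.
(Exp terms are combined using exp(i*s)*conj(exp(i*t)) = exp(i*(s-t)), and sums of them are collapsed using the identity that for every m > 1 the m distinct m-th roots of unity sum to 0, e.g. 1 + exp(2*I*pi/3) + exp(-2*I*pi/3) = 0.)
A character is irreducible iff <chi, chi> = 1, so this representation is reducible.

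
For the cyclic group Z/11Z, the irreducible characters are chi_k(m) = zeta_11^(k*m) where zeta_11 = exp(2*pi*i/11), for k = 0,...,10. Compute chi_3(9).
chi_3(9) = zeta_11^27 = exp(10*I*pi/11)

Details: chi_3(9) = zeta_11^(3*9) = zeta_11^27. Since zeta_11^11 = 1, this equals zeta_11^5 = exp(2*pi*i*5/11) = exp(10*I*pi/11).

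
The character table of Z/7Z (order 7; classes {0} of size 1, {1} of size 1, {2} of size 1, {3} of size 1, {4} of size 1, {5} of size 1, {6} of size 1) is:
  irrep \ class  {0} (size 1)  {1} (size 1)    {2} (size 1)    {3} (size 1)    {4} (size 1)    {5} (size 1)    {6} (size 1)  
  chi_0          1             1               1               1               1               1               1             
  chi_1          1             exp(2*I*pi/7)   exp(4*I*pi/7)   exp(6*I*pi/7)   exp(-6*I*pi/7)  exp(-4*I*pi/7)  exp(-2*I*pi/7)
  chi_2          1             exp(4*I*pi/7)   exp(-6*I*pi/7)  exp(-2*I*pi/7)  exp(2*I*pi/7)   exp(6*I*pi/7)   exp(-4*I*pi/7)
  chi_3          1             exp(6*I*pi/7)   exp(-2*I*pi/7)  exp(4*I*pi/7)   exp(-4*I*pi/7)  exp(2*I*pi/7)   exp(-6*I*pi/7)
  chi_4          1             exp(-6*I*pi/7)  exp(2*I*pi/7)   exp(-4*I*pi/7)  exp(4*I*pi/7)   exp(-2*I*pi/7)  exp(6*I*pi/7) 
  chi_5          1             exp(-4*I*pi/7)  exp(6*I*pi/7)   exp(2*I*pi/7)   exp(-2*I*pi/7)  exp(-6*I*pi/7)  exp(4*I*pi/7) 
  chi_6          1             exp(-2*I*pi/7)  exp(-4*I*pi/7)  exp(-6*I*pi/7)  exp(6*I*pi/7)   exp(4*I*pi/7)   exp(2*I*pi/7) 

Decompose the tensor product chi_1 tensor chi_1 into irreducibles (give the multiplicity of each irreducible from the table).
chi_1 tensor chi_1 = chi_2 (all other irreducibles have multiplicity 0).

Explanation: The character of a tensor product is the pointwise product (chi_1 * chi_1)(C) = chi_1(C) * chi_1(C):
  {0}: (1)*(1), {1}: (exp(2*I*pi/7))*(exp(2*I*pi/7)), {2}: (exp(4*I*pi/7))*(exp(4*I*pi/7)), {3}: (exp(6*I*pi/7))*(exp(6*I*pi/7)), {4}: (exp(-6*I*pi/7))*(exp(-6*I*pi/7)), {5}: (exp(-4*I*pi/7))*(exp(-4*I*pi/7)), {6}: (exp(-2*I*pi/7))*(exp(-2*I*pi/7))
so (chi_1 * chi_1) takes values
  {0} -> 1, {1} -> exp(4*I*pi/7), {2} -> exp(-6*I*pi/7), {3} -> exp(-2*I*pi/7), {4} -> exp(2*I*pi/7), {5} -> exp(6*I*pi/7), {6} -> exp(-4*I*pi/7).
Now take the inner product of this character with each irreducible chi from the table, <chi_1*chi_1, chi> = (1/7) sum_C |C| (chi_1*chi_1)(C) conj(chi(C)):
  <chi_1*chi_1, chi_0> = (1/7)[1*(1)*conj(1) + 1*(exp(4*I*pi/7))*conj(1) + 1*(exp(-6*I*pi/7))*conj(1) + 1*(exp(-2*I*pi/7))*conj(1) + 1*(exp(2*I*pi/7))*conj(1) + 1*(exp(6*I*pi/7))*conj(1) + 1*(exp(-4*I*pi/7))*conj(1)]
      = (1/7)[(1) + (exp(4*I*pi/7)) + (exp(-6*I*pi/7)) + (exp(-2*I*pi/7)) + (exp(2*I*pi/7)) + (exp(6*I*pi/7)) + (exp(-4*I*pi/7))] = 0/7 = 0
  <chi_1*chi_1, chi_1> = (1/7)[1*(1)*conj(1) + 1*(exp(4*I*pi/7))*conj(exp(2*I*pi/7)) + 1*(exp(-6*I*pi/7))*conj(exp(4*I*pi/7)) + 1*(exp(-2*I*pi/7))*conj(exp(6*I*pi/7)) + 1*(exp(2*I*pi/7))*conj(exp(-6*I*pi/7)) + 1*(exp(6*I*pi/7))*conj(exp(-4*I*pi/7)) + 1*(exp(-4*I*pi/7))*conj(exp(-2*I*pi/7))]
      = (1/7)[(1) + (exp(2*I*pi/7)) + (exp(4*I*pi/7)) + (exp(6*I*pi/7)) + (exp(-6*I*pi/7)) + (exp(-4*I*pi/7)) + (exp(-2*I*pi/7))] = 0/7 = 0
  <chi_1*chi_1, chi_2> = (1/7)[1*(1)*conj(1) + 1*(exp(4*I*pi/7))*conj(exp(4*I*pi/7)) + 1*(exp(-6*I*pi/7))*conj(exp(-6*I*pi/7)) + 1*(exp(-2*I*pi/7))*conj(exp(-2*I*pi/7)) + 1*(exp(2*I*pi/7))*conj(exp(2*I*pi/7)) + 1*(exp(6*I*pi/7))*conj(exp(6*I*pi/7)) + 1*(exp(-4*I*pi/7))*conj(exp(-4*I*pi/7))]
      = (1/7)[(1) + (1) + (1) + (1) + (1) + (1) + (1)] = 7/7 = 1
  <chi_1*chi_1, chi_3> = (1/7)[1*(1)*conj(1) + 1*(exp(4*I*pi/7))*conj(exp(6*I*pi/7)) + 1*(exp(-6*I*pi/7))*conj(exp(-2*I*pi/7)) + 1*(exp(-2*I*pi/7))*conj(exp(4*I*pi/7)) + 1*(exp(2*I*pi/7))*conj(exp(-4*I*pi/7)) + 1*(exp(6*I*pi/7))*conj(exp(2*I*pi/7)) + 1*(exp(-4*I*pi/7))*conj(exp(-6*I*pi/7))]
      = (1/7)[(1) + (exp(-2*I*pi/7)) + (exp(-4*I*pi/7)) + (exp(-6*I*pi/7)) + (exp(6*I*pi/7)) + (exp(4*I*pi/7)) + (exp(2*I*pi/7))] = 0/7 = 0
  <chi_1*chi_1, chi_4> = (1/7)[1*(1)*conj(1) + 1*(exp(4*I*pi/7))*conj(exp(-6*I*pi/7)) + 1*(exp(-6*I*pi/7))*conj(exp(2*I*pi/7)) + 1*(exp(-2*I*pi/7))*conj(exp(-4*I*pi/7)) + 1*(exp(2*I*pi/7))*conj(exp(4*I*pi/7)) + 1*(exp(6*I*pi/7))*conj(exp(-2*I*pi/7)) + 1*(exp(-4*I*pi/7))*conj(exp(6*I*pi/7))]
      = (1/7)[(1) + (exp(-4*I*pi/7)) + (exp(6*I*pi/7)) + (exp(2*I*pi/7)) + (exp(-2*I*pi/7)) + (exp(-6*I*pi/7)) + (exp(4*I*pi/7))] = 0/7 = 0
  <chi_1*chi_1, chi_5> = (1/7)[1*(1)*conj(1) + 1*(exp(4*I*pi/7))*conj(exp(-4*I*pi/7)) + 1*(exp(-6*I*pi/7))*conj(exp(6*I*pi/7)) + 1*(exp(-2*I*pi/7))*conj(exp(2*I*pi/7)) + 1*(exp(2*I*pi/7))*conj(exp(-2*I*pi/7)) + 1*(exp(6*I*pi/7))*conj(exp(-6*I*pi/7)) + 1*(exp(-4*I*pi/7))*conj(exp(4*I*pi/7))]
      = (1/7)[(1) + (exp(-6*I*pi/7)) + (exp(2*I*pi/7)) + (exp(-4*I*pi/7)) + (exp(4*I*pi/7)) + (exp(-2*I*pi/7)) + (exp(6*I*pi/7))] = 0/7 = 0
  <chi_1*chi_1, chi_6> = (1/7)[1*(1)*conj(1) + 1*(exp(4*I*pi/7))*conj(exp(-2*I*pi/7)) + 1*(exp(-6*I*pi/7))*conj(exp(-4*I*pi/7)) + 1*(exp(-2*I*pi/7))*conj(exp(-6*I*pi/7)) + 1*(exp(2*I*pi/7))*conj(exp(6*I*pi/7)) + 1*(exp(6*I*pi/7))*conj(exp(4*I*pi/7)) + 1*(exp(-4*I*pi/7))*conj(exp(2*I*pi/7))]
      = (1/7)[(1) + (exp(6*I*pi/7)) + (exp(-2*I*pi/7)) + (exp(4*I*pi/7)) + (exp(-4*I*pi/7)) + (exp(2*I*pi/7)) + (exp(-6*I*pi/7))] = 0/7 = 0
(Exp terms are combined using exp(i*s)*conj(exp(i*t)) = exp(i*(s-t)), and sums of them are collapsed using the identity that for every m > 1 the m distinct m-th roots of unity sum to 0, e.g. 1 + exp(2*I*pi/3) + exp(-2*I*pi/3) = 0.)
Hence the multiplicities are chi_2: 1. Dimension check: dim(chi_1)*dim(chi_1) = 1*1 = 1 and sum (mult * dim) = 1*1 = 1.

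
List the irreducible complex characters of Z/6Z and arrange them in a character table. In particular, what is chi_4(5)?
Character table of Z/6Z (irreps indexed chi_0,...,chi_5 with chi_k(m) = zeta_6^(k*m), zeta_6 = exp(2*pi*i/6)):
  irrep \ class  {0} (size 1)  {1} (size 1)    {2} (size 1)    {3} (size 1)  {4} (size 1)    {5} (size 1)  
  chi_0          1             1               1               1             1               1             
  chi_1          1             exp(I*pi/3)     exp(2*I*pi/3)   -1            exp(-2*I*pi/3)  exp(-I*pi/3)  
  chi_2          1             exp(2*I*pi/3)   exp(-2*I*pi/3)  1             exp(2*I*pi/3)   exp(-2*I*pi/3)
  chi_3          1             -1              1               -1            1               -1            
  chi_4          1             exp(-2*I*pi/3)  exp(2*I*pi/3)   1             exp(-2*I*pi/3)  exp(2*I*pi/3) 
  chi_5          1             exp(-I*pi/3)    exp(-2*I*pi/3)  -1            exp(2*I*pi/3)   exp(I*pi/3)   

Spot check: chi_4(5) = zeta_6^(4*5) = zeta_6^20 = exp(2*I*pi/3).

Working: Z/6Z is abelian, so all 6 irreducible complex representations are 1-dimensional. They are given by chi_k(m) = zeta_6^(k*m) for k = 0,...,5. Row orthogonality: sum_m chi_k(m) conj(chi_l(m)) = 6 * [k = l].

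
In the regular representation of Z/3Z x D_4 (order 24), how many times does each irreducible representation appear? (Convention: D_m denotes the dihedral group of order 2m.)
Each irreducible V_i of dimension d_i appears with multiplicity d_i, i.e. rho_reg = (direct sum over all irreducibles V_i) d_i V_i. The irreducible dimensions for Z/3Z x D_4 are 1, 1, 1, 1, 1, 1, 1, 1, 1, 1, 1, 1, 2, 2, 2: 12 irreducibles of dimension 1, each with multiplicity 1; 3 irreducibles of dimension 2, each with multiplicity 2. Total dimension 12*1*1 + 3*2*2 = 24 = |G|.

General theorem: in the regular representation of a finite group G, each irreducible appears with multiplicity equal to its dimension. Check: dim(rho_reg) = sum d_i^2 = 1 + 1 + 1 + 1 + 1 + 1 + 1 + 1 + 1 + 1 + 1 + 1 + 4 + 4 + 4 = 24 = |G|.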